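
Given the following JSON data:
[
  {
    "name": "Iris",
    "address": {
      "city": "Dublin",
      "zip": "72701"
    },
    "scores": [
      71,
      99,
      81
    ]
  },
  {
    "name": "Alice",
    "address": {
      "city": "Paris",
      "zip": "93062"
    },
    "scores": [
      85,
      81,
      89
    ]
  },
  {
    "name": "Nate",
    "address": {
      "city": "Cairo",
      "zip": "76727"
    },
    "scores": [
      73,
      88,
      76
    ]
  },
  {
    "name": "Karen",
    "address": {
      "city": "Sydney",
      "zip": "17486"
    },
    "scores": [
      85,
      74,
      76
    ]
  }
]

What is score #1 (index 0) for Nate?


Path: records[2].scores[0]
Value: 73

ANSWER: 73


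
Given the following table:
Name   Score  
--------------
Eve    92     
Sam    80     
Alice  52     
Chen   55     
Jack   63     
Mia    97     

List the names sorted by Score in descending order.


Sorting by Score (descending):
  Mia: 97
  Eve: 92
  Sam: 80
  Jack: 63
  Chen: 55
  Alice: 52


ANSWER: Mia, Eve, Sam, Jack, Chen, Alice


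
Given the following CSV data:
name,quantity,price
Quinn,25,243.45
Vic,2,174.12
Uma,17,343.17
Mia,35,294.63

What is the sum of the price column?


Values in 'price' column:
  Row 1: 243.45
  Row 2: 174.12
  Row 3: 343.17
  Row 4: 294.63
Sum = 243.45 + 174.12 + 343.17 + 294.63 = 1055.37

ANSWER: 1055.37


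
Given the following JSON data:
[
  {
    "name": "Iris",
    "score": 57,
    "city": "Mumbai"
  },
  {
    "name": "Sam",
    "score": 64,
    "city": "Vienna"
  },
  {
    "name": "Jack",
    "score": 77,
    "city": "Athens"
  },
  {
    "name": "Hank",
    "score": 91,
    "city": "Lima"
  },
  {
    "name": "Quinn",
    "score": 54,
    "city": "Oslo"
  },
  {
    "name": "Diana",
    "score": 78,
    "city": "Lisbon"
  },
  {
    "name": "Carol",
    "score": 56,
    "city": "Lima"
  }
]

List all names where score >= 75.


Filtering records where score >= 75:
  Iris (score=57) -> no
  Sam (score=64) -> no
  Jack (score=77) -> YES
  Hank (score=91) -> YES
  Quinn (score=54) -> no
  Diana (score=78) -> YES
  Carol (score=56) -> no


ANSWER: Jack, Hank, Diana


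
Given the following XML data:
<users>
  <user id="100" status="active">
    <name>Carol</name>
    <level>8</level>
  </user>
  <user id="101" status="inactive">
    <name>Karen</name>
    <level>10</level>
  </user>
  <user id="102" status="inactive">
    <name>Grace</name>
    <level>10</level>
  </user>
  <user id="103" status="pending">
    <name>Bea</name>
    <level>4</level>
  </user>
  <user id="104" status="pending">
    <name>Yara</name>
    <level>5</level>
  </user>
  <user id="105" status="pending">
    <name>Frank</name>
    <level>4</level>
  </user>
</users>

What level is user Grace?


Finding user: Grace
<level>10</level>

ANSWER: 10


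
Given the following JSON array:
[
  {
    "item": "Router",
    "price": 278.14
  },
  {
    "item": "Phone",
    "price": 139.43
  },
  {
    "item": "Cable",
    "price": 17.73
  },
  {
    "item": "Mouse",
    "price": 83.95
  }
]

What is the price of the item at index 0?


Array index 0 -> Router
price = 278.14

ANSWER: 278.14


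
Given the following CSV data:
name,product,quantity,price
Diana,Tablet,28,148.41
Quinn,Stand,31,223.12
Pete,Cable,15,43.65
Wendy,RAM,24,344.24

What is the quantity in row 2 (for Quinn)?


Row 2: Quinn
Column 'quantity' = 31

ANSWER: 31


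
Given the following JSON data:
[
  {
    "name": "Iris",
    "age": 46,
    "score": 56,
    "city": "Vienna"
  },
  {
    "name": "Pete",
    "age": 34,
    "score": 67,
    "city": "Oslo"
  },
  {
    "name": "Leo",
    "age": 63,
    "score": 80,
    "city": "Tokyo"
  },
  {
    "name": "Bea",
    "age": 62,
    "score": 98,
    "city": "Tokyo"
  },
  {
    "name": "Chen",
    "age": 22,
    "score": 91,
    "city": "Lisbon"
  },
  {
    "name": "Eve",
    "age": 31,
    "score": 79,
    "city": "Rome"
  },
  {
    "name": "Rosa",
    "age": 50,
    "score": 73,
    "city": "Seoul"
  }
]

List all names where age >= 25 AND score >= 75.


Checking both conditions:
  Iris (age=46, score=56) -> no
  Pete (age=34, score=67) -> no
  Leo (age=63, score=80) -> YES
  Bea (age=62, score=98) -> YES
  Chen (age=22, score=91) -> no
  Eve (age=31, score=79) -> YES
  Rosa (age=50, score=73) -> no


ANSWER: Leo, Bea, Eve


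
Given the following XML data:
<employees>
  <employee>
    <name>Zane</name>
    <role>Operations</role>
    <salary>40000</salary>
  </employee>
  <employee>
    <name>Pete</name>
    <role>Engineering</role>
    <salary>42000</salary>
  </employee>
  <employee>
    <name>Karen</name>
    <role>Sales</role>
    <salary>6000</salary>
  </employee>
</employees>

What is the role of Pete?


Searching for <employee> with <name>Pete</name>
Found at position 2
<role>Engineering</role>

ANSWER: Engineering


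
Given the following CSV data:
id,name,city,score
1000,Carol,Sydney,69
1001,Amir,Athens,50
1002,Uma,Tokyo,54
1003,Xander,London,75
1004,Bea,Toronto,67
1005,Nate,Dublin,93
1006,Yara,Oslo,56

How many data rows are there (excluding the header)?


Counting rows (excluding header):
Header: id,name,city,score
Data rows: 7

ANSWER: 7


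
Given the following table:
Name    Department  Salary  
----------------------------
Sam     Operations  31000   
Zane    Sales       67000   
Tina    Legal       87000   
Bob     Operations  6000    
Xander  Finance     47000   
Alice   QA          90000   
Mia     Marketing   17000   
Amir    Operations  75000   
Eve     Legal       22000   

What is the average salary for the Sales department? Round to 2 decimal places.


Sales department members:
  Zane: 67000
Sum = 67000
Count = 1
Average = 67000 / 1 = 67000.00

ANSWER: 67000.00


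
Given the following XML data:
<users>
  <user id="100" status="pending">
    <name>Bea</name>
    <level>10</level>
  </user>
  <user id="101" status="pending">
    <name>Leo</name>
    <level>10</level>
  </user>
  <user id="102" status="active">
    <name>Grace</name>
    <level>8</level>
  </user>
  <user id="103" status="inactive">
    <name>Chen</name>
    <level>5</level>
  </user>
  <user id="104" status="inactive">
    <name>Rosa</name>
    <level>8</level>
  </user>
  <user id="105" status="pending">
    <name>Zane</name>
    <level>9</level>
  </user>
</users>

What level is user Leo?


Finding user: Leo
<level>10</level>

ANSWER: 10


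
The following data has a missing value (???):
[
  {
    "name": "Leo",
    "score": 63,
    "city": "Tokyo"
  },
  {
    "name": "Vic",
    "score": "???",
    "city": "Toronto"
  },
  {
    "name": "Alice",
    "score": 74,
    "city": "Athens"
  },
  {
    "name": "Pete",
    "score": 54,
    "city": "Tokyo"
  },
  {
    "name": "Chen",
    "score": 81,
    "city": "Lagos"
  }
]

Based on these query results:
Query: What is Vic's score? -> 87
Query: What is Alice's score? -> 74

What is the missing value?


The missing value is Vic's score
From query: Vic's score = 87

ANSWER: 87


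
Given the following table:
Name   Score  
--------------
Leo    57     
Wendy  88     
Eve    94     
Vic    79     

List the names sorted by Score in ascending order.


Sorting by Score (ascending):
  Leo: 57
  Vic: 79
  Wendy: 88
  Eve: 94


ANSWER: Leo, Vic, Wendy, Eve


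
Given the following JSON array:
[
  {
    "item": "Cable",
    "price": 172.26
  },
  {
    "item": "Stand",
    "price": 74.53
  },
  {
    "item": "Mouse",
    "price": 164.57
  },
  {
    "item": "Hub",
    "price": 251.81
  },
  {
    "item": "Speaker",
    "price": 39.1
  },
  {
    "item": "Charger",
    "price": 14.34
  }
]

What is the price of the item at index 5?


Array index 5 -> Charger
price = 14.34

ANSWER: 14.34


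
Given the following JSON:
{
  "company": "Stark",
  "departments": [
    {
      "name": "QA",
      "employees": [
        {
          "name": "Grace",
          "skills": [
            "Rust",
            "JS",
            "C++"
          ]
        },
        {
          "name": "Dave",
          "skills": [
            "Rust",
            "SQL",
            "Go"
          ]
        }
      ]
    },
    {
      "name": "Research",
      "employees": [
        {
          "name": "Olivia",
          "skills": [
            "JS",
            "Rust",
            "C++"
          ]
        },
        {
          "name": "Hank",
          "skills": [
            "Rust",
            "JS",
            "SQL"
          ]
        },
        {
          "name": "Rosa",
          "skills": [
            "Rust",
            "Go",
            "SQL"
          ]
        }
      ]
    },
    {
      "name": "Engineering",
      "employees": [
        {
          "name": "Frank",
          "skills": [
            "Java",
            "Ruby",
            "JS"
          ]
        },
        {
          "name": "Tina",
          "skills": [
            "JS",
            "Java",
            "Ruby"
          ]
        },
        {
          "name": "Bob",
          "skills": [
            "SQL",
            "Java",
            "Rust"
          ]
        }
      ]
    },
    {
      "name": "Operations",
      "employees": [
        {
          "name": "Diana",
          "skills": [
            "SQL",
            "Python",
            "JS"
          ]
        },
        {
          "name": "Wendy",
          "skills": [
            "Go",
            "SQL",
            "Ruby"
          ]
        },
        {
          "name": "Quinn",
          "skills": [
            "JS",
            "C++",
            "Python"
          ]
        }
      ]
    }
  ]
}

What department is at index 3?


Path: departments[3].name
Value: Operations

ANSWER: Operations


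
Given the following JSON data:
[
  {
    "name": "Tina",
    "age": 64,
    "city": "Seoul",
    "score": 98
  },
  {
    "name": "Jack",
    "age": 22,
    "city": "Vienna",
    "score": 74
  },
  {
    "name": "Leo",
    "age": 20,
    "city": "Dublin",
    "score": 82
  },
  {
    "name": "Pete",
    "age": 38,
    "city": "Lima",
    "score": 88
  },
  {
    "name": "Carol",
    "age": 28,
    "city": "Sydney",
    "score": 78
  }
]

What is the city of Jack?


Looking up record where name = Jack
Record index: 1
Field 'city' = Vienna

ANSWER: Vienna


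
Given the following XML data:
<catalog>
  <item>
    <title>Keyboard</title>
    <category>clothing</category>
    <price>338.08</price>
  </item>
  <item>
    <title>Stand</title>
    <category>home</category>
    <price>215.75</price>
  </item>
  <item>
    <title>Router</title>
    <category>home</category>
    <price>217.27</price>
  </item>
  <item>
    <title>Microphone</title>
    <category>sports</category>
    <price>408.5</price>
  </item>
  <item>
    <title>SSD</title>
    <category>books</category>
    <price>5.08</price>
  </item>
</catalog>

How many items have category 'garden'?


Scanning <item> elements for <category>garden</category>:
Count: 0

ANSWER: 0


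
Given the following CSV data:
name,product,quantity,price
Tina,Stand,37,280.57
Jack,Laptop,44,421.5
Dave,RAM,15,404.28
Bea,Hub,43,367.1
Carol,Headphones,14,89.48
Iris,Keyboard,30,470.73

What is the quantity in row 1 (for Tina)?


Row 1: Tina
Column 'quantity' = 37

ANSWER: 37


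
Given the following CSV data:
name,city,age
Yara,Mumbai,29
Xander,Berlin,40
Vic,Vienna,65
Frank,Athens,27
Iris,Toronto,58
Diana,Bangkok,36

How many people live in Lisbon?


Scanning city column for 'Lisbon':
Total matches: 0

ANSWER: 0


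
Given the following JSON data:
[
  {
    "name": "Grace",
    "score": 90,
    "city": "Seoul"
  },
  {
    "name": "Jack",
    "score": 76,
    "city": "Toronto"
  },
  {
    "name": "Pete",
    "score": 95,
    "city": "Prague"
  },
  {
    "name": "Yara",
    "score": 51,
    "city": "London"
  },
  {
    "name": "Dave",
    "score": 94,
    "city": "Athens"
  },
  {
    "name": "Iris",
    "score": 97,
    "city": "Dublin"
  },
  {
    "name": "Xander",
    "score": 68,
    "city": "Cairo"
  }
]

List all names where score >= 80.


Filtering records where score >= 80:
  Grace (score=90) -> YES
  Jack (score=76) -> no
  Pete (score=95) -> YES
  Yara (score=51) -> no
  Dave (score=94) -> YES
  Iris (score=97) -> YES
  Xander (score=68) -> no


ANSWER: Grace, Pete, Dave, Iris


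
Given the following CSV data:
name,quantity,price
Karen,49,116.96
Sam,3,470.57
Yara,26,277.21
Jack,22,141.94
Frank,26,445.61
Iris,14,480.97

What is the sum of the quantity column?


Values in 'quantity' column:
  Row 1: 49
  Row 2: 3
  Row 3: 26
  Row 4: 22
  Row 5: 26
  Row 6: 14
Sum = 49 + 3 + 26 + 22 + 26 + 14 = 140

ANSWER: 140


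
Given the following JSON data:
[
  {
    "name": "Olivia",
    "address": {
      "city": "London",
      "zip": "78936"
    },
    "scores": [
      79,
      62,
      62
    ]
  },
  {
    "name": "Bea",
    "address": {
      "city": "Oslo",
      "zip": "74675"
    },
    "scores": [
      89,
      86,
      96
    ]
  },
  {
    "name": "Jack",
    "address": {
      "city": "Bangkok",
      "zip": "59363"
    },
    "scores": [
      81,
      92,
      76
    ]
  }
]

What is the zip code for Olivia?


Path: records[0].address.zip
Value: 78936

ANSWER: 78936


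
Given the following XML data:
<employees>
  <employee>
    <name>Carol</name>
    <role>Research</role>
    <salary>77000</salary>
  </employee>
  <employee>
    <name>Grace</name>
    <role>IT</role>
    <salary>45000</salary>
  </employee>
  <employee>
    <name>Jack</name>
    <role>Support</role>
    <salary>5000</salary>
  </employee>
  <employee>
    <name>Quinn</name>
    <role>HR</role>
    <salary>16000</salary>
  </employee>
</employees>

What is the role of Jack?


Searching for <employee> with <name>Jack</name>
Found at position 3
<role>Support</role>

ANSWER: Support


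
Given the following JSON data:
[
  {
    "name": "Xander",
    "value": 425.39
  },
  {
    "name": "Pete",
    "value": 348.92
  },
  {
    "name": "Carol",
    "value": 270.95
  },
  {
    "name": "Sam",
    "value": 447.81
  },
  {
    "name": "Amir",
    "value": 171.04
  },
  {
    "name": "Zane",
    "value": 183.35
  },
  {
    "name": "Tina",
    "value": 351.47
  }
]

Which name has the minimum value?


Comparing values:
  Xander: 425.39
  Pete: 348.92
  Carol: 270.95
  Sam: 447.81
  Amir: 171.04
  Zane: 183.35
  Tina: 351.47
Minimum: Amir (171.04)

ANSWER: Amir


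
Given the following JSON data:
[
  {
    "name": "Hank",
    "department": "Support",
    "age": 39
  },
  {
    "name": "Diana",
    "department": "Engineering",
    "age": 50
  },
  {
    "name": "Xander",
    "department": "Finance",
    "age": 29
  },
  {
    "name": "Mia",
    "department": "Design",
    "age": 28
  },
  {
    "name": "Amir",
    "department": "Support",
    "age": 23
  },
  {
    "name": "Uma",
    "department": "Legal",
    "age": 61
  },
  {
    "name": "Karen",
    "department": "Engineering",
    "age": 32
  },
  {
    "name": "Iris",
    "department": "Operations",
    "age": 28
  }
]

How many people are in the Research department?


Scanning records for department = Research
  No matches found
Count: 0

ANSWER: 0


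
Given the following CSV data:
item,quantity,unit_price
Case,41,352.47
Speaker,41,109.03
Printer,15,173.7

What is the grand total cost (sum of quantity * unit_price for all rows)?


Computing row totals:
  Case: 41 * 352.47 = 14451.27
  Speaker: 41 * 109.03 = 4470.23
  Printer: 15 * 173.7 = 2605.5
Grand total = 14451.27 + 4470.23 + 2605.5 = 21527.0

ANSWER: 21527.0


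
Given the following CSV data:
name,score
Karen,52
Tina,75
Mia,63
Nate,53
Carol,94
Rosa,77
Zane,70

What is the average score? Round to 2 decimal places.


Scores: 52, 75, 63, 53, 94, 77, 70
Sum = 484
Count = 7
Average = 484 / 7 = 69.14

ANSWER: 69.14


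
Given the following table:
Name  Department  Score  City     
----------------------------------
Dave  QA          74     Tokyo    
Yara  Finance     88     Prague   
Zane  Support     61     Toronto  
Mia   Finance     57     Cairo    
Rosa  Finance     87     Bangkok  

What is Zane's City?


Row 3: Zane
City = Toronto

ANSWER: Toronto


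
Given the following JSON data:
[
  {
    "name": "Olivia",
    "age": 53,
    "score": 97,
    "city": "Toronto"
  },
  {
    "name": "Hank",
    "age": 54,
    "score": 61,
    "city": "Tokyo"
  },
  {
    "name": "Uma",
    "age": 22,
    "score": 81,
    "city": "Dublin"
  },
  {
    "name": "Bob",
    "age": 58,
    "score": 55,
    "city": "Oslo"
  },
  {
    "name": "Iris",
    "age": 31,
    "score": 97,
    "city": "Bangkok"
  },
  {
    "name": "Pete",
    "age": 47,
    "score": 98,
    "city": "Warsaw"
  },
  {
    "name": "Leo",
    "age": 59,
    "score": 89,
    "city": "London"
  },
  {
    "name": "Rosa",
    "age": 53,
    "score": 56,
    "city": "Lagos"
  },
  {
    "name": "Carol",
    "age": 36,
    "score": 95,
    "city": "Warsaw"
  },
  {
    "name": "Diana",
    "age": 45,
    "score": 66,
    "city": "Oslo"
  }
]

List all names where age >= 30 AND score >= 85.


Checking both conditions:
  Olivia (age=53, score=97) -> YES
  Hank (age=54, score=61) -> no
  Uma (age=22, score=81) -> no
  Bob (age=58, score=55) -> no
  Iris (age=31, score=97) -> YES
  Pete (age=47, score=98) -> YES
  Leo (age=59, score=89) -> YES
  Rosa (age=53, score=56) -> no
  Carol (age=36, score=95) -> YES
  Diana (age=45, score=66) -> no


ANSWER: Olivia, Iris, Pete, Leo, Carol


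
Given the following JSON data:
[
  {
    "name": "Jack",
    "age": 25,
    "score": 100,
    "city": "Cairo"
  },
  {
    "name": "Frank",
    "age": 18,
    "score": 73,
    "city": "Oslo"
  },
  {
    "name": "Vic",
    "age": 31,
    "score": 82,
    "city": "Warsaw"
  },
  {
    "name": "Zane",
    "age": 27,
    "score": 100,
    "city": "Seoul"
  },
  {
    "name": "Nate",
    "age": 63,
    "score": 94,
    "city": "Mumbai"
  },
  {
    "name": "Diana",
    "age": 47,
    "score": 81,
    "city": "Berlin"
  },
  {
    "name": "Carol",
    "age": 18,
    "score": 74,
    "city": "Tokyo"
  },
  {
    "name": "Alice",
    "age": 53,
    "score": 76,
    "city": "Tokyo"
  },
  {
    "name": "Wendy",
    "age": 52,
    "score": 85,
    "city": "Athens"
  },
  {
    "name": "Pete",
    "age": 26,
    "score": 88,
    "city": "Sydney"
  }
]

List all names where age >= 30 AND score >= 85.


Checking both conditions:
  Jack (age=25, score=100) -> no
  Frank (age=18, score=73) -> no
  Vic (age=31, score=82) -> no
  Zane (age=27, score=100) -> no
  Nate (age=63, score=94) -> YES
  Diana (age=47, score=81) -> no
  Carol (age=18, score=74) -> no
  Alice (age=53, score=76) -> no
  Wendy (age=52, score=85) -> YES
  Pete (age=26, score=88) -> no


ANSWER: Nate, Wendy


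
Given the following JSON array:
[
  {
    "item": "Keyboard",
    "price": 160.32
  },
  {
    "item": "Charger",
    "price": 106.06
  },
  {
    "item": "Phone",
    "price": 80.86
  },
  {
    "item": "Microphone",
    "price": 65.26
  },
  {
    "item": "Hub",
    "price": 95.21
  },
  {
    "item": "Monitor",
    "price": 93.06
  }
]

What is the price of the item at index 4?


Array index 4 -> Hub
price = 95.21

ANSWER: 95.21


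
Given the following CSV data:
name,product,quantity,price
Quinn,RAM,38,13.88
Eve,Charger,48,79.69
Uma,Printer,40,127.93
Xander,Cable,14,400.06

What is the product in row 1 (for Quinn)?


Row 1: Quinn
Column 'product' = RAM

ANSWER: RAM


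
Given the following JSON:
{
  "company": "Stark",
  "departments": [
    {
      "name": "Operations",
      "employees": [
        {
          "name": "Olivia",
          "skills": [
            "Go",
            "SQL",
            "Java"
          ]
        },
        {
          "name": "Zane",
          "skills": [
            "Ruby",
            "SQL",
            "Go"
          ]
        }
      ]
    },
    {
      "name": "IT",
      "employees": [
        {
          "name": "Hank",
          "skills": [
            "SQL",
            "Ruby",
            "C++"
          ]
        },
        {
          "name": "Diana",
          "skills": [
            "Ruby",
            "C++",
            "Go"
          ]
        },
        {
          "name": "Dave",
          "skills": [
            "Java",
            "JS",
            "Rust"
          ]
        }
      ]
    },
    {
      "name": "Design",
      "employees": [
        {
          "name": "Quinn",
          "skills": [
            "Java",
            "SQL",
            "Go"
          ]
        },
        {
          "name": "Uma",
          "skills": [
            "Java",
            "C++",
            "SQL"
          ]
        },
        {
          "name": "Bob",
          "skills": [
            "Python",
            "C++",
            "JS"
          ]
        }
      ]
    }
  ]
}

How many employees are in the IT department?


Path: departments[1].employees
Count: 3

ANSWER: 3


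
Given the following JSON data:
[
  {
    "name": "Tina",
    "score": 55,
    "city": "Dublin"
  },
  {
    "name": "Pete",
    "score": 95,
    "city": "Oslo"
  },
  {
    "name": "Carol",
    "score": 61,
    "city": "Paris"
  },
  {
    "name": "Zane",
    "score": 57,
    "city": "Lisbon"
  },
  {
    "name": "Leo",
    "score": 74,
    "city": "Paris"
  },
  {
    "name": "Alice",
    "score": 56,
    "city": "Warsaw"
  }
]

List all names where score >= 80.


Filtering records where score >= 80:
  Tina (score=55) -> no
  Pete (score=95) -> YES
  Carol (score=61) -> no
  Zane (score=57) -> no
  Leo (score=74) -> no
  Alice (score=56) -> no


ANSWER: Pete


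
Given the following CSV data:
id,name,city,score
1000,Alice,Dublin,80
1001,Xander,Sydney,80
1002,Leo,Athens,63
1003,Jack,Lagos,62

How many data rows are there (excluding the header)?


Counting rows (excluding header):
Header: id,name,city,score
Data rows: 4

ANSWER: 4


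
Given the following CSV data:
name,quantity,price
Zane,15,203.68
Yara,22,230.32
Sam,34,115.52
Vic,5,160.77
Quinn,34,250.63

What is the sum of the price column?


Values in 'price' column:
  Row 1: 203.68
  Row 2: 230.32
  Row 3: 115.52
  Row 4: 160.77
  Row 5: 250.63
Sum = 203.68 + 230.32 + 115.52 + 160.77 + 250.63 = 960.92

ANSWER: 960.92


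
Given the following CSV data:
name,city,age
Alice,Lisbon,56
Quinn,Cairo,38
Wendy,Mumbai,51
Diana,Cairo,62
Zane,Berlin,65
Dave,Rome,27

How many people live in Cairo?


Scanning city column for 'Cairo':
  Row 2: Quinn -> MATCH
  Row 4: Diana -> MATCH
Total matches: 2

ANSWER: 2


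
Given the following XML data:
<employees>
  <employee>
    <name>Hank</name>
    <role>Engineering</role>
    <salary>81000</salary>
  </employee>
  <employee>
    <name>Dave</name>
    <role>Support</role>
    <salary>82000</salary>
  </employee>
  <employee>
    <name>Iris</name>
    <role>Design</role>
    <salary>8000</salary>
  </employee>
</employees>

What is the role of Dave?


Searching for <employee> with <name>Dave</name>
Found at position 2
<role>Support</role>

ANSWER: Support


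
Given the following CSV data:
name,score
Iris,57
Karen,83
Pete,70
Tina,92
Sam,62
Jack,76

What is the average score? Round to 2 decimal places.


Scores: 57, 83, 70, 92, 62, 76
Sum = 440
Count = 6
Average = 440 / 6 = 73.33

ANSWER: 73.33


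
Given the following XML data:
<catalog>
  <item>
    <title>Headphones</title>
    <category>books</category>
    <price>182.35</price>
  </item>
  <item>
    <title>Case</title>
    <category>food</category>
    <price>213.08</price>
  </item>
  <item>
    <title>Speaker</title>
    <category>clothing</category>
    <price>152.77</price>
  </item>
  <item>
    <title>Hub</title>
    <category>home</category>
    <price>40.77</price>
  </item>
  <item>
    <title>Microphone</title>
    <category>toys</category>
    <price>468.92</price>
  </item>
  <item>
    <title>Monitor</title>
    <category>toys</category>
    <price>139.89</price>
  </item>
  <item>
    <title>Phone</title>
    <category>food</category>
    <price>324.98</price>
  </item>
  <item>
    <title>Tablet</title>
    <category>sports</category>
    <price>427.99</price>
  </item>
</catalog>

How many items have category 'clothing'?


Scanning <item> elements for <category>clothing</category>:
  Item 3: Speaker -> MATCH
Count: 1

ANSWER: 1


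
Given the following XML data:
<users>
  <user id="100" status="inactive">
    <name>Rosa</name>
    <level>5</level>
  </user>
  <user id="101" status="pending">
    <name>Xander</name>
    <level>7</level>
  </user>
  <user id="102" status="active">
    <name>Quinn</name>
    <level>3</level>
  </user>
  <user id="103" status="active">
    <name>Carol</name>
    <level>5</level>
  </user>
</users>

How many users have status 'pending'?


Counting users with status='pending':
  Xander (id=101) -> MATCH
Count: 1

ANSWER: 1


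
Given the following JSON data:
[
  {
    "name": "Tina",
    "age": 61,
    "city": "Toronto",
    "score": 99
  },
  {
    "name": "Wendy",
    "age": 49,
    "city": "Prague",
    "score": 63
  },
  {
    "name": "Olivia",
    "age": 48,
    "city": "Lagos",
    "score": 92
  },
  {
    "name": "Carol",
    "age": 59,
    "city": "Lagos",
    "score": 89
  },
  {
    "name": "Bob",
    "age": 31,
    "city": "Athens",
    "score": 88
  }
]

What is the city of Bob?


Looking up record where name = Bob
Record index: 4
Field 'city' = Athens

ANSWER: Athens


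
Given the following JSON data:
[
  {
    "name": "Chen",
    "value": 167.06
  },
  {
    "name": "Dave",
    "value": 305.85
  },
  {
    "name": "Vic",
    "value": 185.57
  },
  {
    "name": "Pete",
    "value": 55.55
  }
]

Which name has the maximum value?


Comparing values:
  Chen: 167.06
  Dave: 305.85
  Vic: 185.57
  Pete: 55.55
Maximum: Dave (305.85)

ANSWER: Dave


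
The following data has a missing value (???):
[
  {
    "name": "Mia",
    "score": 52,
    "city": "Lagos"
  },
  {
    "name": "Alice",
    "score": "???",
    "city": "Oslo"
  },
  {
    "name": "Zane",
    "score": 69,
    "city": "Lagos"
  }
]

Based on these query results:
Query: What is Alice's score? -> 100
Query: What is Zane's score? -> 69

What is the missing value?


The missing value is Alice's score
From query: Alice's score = 100

ANSWER: 100


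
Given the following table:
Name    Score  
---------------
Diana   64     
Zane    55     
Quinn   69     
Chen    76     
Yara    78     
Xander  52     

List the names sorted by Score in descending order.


Sorting by Score (descending):
  Yara: 78
  Chen: 76
  Quinn: 69
  Diana: 64
  Zane: 55
  Xander: 52


ANSWER: Yara, Chen, Quinn, Diana, Zane, Xander


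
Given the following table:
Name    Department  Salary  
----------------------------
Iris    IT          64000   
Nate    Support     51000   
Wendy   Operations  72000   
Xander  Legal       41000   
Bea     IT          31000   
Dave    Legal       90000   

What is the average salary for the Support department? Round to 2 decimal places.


Support department members:
  Nate: 51000
Sum = 51000
Count = 1
Average = 51000 / 1 = 51000.00

ANSWER: 51000.00


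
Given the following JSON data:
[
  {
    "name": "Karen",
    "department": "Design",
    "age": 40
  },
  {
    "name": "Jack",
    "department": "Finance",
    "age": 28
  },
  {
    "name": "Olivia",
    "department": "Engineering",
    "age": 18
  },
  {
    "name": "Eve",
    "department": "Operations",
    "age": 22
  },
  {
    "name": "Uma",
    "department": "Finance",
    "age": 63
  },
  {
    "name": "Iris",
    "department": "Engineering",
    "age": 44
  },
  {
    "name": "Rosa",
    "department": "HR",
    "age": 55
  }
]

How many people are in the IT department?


Scanning records for department = IT
  No matches found
Count: 0

ANSWER: 0


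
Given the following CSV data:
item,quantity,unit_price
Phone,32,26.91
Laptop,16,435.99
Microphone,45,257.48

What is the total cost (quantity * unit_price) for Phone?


Row: Phone
quantity = 32
unit_price = 26.91
total = 32 * 26.91 = 861.12

ANSWER: 861.12


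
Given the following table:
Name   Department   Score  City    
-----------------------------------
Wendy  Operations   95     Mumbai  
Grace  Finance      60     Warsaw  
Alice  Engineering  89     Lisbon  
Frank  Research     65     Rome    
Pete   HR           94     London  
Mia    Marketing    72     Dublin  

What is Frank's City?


Row 4: Frank
City = Rome

ANSWER: Rome


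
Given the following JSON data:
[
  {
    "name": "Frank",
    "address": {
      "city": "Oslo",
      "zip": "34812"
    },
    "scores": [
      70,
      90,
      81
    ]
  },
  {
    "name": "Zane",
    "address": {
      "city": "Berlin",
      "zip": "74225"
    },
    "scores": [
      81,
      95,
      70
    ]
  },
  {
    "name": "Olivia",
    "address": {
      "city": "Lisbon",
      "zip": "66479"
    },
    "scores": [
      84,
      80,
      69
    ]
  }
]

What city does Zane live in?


Path: records[1].address.city
Value: Berlin

ANSWER: Berlin


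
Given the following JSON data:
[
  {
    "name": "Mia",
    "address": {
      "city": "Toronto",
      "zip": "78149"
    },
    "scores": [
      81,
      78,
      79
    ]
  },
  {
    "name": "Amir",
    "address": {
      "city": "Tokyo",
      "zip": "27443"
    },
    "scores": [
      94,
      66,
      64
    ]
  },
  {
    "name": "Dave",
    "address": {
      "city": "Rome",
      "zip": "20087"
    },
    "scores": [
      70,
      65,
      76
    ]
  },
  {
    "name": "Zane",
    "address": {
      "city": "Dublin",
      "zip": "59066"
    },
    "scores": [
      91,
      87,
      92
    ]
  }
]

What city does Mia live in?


Path: records[0].address.city
Value: Toronto

ANSWER: Toronto


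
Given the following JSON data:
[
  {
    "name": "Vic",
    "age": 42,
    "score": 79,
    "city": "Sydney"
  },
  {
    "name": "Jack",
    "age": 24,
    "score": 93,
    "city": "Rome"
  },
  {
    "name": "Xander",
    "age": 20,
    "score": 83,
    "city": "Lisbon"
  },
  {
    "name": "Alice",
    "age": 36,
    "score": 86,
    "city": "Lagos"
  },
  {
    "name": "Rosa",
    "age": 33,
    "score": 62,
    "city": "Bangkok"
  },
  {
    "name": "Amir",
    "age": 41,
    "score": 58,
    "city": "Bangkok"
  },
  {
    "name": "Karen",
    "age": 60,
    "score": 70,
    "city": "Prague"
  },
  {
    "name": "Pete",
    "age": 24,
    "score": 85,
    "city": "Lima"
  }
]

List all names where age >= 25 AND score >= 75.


Checking both conditions:
  Vic (age=42, score=79) -> YES
  Jack (age=24, score=93) -> no
  Xander (age=20, score=83) -> no
  Alice (age=36, score=86) -> YES
  Rosa (age=33, score=62) -> no
  Amir (age=41, score=58) -> no
  Karen (age=60, score=70) -> no
  Pete (age=24, score=85) -> no


ANSWER: Vic, Alice


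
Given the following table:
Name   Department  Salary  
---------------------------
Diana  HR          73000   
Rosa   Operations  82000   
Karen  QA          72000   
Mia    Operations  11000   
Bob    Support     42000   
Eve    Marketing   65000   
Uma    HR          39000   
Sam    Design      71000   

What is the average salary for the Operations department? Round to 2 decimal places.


Operations department members:
  Rosa: 82000
  Mia: 11000
Sum = 93000
Count = 2
Average = 93000 / 2 = 46500.00

ANSWER: 46500.00


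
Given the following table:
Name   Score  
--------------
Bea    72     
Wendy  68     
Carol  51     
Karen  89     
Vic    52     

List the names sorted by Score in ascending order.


Sorting by Score (ascending):
  Carol: 51
  Vic: 52
  Wendy: 68
  Bea: 72
  Karen: 89


ANSWER: Carol, Vic, Wendy, Bea, Karen


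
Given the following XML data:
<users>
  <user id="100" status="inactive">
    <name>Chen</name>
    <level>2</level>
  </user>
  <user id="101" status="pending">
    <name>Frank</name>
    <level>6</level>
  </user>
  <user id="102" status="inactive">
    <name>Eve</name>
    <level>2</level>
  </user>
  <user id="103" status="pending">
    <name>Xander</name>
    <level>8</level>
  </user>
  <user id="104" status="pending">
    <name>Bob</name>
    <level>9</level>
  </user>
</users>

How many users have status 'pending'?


Counting users with status='pending':
  Frank (id=101) -> MATCH
  Xander (id=103) -> MATCH
  Bob (id=104) -> MATCH
Count: 3

ANSWER: 3


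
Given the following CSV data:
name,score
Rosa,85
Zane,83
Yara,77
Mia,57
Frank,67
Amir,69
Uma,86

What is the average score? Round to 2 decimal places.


Scores: 85, 83, 77, 57, 67, 69, 86
Sum = 524
Count = 7
Average = 524 / 7 = 74.86

ANSWER: 74.86


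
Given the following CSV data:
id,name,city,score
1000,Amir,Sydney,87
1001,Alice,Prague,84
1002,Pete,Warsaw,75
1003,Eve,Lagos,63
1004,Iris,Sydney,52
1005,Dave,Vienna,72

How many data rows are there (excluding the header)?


Counting rows (excluding header):
Header: id,name,city,score
Data rows: 6

ANSWER: 6


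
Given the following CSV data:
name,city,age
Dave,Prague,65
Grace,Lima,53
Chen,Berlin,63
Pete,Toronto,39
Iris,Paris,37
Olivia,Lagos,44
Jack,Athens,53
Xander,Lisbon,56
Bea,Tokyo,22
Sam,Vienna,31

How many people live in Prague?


Scanning city column for 'Prague':
  Row 1: Dave -> MATCH
Total matches: 1

ANSWER: 1


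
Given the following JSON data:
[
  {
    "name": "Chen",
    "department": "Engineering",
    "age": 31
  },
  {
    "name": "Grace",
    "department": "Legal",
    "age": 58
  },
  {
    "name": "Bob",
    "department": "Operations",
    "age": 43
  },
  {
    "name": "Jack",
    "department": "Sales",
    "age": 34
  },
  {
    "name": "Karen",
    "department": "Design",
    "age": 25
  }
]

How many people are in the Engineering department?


Scanning records for department = Engineering
  Record 0: Chen
Count: 1

ANSWER: 1


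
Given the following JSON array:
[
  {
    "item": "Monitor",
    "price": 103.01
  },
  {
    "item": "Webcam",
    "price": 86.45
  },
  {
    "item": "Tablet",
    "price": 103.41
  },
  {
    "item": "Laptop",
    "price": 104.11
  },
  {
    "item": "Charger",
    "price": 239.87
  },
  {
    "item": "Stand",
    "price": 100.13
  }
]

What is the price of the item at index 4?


Array index 4 -> Charger
price = 239.87

ANSWER: 239.87


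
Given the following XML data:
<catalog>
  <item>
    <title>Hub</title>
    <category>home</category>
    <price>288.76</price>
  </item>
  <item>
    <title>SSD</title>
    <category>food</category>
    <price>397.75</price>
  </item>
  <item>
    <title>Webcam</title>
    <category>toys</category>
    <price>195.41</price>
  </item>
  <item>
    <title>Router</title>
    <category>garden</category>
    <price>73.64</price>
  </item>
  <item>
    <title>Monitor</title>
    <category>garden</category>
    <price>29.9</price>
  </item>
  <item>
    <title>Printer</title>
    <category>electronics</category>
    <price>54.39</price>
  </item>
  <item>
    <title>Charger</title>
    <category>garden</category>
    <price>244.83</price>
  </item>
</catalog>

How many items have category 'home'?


Scanning <item> elements for <category>home</category>:
  Item 1: Hub -> MATCH
Count: 1

ANSWER: 1


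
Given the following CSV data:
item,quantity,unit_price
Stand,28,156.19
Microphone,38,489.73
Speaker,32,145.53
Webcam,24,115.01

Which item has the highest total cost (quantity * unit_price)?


Computing row totals:
  Stand: 4373.32
  Microphone: 18609.74
  Speaker: 4656.96
  Webcam: 2760.24
Maximum: Microphone (18609.74)

ANSWER: Microphone


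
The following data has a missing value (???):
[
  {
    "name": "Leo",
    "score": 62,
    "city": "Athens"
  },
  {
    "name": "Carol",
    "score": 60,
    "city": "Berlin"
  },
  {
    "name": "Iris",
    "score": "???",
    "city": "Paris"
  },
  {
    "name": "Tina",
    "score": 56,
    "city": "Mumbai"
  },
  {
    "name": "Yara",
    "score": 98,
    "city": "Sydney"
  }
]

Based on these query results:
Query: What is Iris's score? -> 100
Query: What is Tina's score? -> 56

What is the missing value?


The missing value is Iris's score
From query: Iris's score = 100

ANSWER: 100


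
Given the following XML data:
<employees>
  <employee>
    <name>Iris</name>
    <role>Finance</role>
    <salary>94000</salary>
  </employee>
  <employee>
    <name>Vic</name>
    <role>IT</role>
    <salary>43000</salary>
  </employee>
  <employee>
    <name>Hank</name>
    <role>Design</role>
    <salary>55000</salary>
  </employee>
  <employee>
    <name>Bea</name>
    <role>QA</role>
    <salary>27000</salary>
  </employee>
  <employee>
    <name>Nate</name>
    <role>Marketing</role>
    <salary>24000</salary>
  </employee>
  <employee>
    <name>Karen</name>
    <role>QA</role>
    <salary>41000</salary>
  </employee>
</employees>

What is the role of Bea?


Searching for <employee> with <name>Bea</name>
Found at position 4
<role>QA</role>

ANSWER: QA


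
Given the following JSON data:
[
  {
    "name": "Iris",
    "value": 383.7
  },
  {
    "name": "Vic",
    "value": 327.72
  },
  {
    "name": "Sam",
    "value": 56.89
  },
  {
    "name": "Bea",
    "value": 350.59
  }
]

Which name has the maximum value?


Comparing values:
  Iris: 383.7
  Vic: 327.72
  Sam: 56.89
  Bea: 350.59
Maximum: Iris (383.7)

ANSWER: Iris


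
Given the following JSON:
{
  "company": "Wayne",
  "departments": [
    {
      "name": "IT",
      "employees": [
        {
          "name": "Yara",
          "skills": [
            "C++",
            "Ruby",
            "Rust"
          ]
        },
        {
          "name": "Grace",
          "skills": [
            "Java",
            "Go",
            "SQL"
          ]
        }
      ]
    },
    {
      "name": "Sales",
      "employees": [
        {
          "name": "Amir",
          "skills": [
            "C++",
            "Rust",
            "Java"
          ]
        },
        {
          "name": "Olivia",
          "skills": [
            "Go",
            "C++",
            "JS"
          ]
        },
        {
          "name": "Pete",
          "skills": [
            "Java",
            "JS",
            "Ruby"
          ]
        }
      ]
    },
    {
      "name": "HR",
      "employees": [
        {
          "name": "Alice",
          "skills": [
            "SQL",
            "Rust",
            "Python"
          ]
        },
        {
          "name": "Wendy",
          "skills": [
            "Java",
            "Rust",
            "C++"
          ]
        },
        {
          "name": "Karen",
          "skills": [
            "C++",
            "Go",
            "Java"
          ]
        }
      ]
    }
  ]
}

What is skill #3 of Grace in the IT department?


Path: departments[0].employees[1].skills[2]
Value: SQL

ANSWER: SQL


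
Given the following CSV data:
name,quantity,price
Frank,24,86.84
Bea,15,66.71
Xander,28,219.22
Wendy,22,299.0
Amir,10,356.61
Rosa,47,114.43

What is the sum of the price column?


Values in 'price' column:
  Row 1: 86.84
  Row 2: 66.71
  Row 3: 219.22
  Row 4: 299.0
  Row 5: 356.61
  Row 6: 114.43
Sum = 86.84 + 66.71 + 219.22 + 299.0 + 356.61 + 114.43 = 1142.81

ANSWER: 1142.81


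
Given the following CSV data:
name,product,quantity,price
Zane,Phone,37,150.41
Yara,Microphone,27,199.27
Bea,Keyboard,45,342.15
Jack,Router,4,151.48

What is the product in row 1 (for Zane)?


Row 1: Zane
Column 'product' = Phone

ANSWER: Phone


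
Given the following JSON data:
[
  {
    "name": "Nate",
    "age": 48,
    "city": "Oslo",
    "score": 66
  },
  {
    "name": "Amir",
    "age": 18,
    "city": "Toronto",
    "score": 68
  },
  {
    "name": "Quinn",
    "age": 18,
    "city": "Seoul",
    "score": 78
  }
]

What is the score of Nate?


Looking up record where name = Nate
Record index: 0
Field 'score' = 66

ANSWER: 66


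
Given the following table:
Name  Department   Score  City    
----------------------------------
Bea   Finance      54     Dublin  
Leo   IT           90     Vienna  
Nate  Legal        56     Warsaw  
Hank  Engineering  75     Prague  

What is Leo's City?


Row 2: Leo
City = Vienna

ANSWER: Vienna


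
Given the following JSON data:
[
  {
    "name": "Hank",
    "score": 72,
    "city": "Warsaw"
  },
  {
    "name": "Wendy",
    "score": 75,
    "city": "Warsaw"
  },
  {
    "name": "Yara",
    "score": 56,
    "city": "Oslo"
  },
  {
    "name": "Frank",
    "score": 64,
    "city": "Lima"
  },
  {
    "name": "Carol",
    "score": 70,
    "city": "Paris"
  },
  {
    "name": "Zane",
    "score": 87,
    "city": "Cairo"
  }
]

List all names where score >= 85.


Filtering records where score >= 85:
  Hank (score=72) -> no
  Wendy (score=75) -> no
  Yara (score=56) -> no
  Frank (score=64) -> no
  Carol (score=70) -> no
  Zane (score=87) -> YES


ANSWER: Zane
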